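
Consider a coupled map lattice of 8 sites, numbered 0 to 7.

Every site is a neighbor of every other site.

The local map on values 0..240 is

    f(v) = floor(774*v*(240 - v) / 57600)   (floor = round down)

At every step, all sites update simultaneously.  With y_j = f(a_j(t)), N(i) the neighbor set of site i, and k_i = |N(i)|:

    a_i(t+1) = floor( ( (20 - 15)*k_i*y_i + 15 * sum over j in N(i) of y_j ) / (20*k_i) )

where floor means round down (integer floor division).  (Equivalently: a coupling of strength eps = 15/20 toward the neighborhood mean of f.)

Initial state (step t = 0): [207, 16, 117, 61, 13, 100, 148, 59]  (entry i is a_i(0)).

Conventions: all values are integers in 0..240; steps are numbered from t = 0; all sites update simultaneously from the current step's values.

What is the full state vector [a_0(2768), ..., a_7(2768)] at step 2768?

Answer: [193, 193, 193, 193, 193, 193, 193, 193]
Key observation: The state at step 4, [193, 193, 193, 193, 193, 193, 193, 193], reappears at step 6: the system is in a cycle of period 2 from step 4 on.  Therefore the state at step 2768 equals the state at step 4 + ((2768 - 4) mod 2) = 4, which is [193, 193, 193, 193, 193, 193, 193, 193].

Derivation:
t=0: [207, 16, 117, 61, 13, 100, 148, 59]
t=1: [123, 117, 137, 131, 115, 137, 136, 130]
t=2: [191, 191, 190, 191, 191, 190, 191, 191]
t=3: [125, 125, 125, 125, 125, 125, 125, 125]
t=4: [193, 193, 193, 193, 193, 193, 193, 193]
t=5: [121, 121, 121, 121, 121, 121, 121, 121]
t=6: [193, 193, 193, 193, 193, 193, 193, 193]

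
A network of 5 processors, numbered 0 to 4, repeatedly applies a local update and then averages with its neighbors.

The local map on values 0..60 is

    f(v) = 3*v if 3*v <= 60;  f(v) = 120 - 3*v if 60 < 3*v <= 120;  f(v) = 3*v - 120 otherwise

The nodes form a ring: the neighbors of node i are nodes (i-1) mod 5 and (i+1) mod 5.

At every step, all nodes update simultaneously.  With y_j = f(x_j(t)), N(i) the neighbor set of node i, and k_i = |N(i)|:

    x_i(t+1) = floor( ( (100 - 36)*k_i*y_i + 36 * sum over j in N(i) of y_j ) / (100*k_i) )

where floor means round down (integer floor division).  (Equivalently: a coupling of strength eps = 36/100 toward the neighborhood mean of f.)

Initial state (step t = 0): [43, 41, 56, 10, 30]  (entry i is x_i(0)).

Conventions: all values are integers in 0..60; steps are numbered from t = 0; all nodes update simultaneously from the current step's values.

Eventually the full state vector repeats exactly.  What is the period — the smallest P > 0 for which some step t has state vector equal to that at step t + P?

Answer: 24
Key observation: The state at step 22, [41, 12, 14, 40, 53], reappears at step 46 — and no state repeats earlier — so the cycle the system enters has period 24.

Derivation:
t=0: [43, 41, 56, 10, 30]
t=1: [11, 12, 36, 33, 26]
t=2: [35, 31, 17, 23, 36]
t=3: [16, 29, 46, 43, 19]
t=4: [46, 33, 19, 19, 46]
t=5: [18, 26, 50, 49, 25]
t=6: [50, 42, 31, 30, 43]
t=7: [21, 14, 23, 25, 16]
t=8: [52, 46, 48, 46, 49]
t=9: [31, 22, 21, 20, 27]
t=10: [34, 49, 57, 55, 40]
t=11: [16, 29, 45, 37, 11]
t=12: [42, 32, 17, 14, 31]
t=13: [13, 25, 44, 40, 25]
t=14: [41, 37, 15, 10, 35]
t=15: [6, 14, 35, 30, 15]
t=16: [27, 32, 22, 30, 37]
t=17: [30, 32, 44, 30, 18]
t=18: [33, 22, 17, 31, 45]
t=19: [25, 47, 47, 29, 18]
t=20: [42, 25, 23, 34, 48]
t=21: [16, 39, 43, 25, 19]
t=22: [41, 12, 14, 40, 53]
t=23: [15, 31, 33, 14, 25]
t=24: [41, 29, 25, 38, 44]
t=25: [10, 29, 35, 14, 9]
t=26: [30, 29, 23, 34, 30]
t=27: [30, 35, 41, 26, 27]
t=28: [28, 15, 12, 34, 37]
t=29: [32, 41, 34, 19, 15]
t=30: [24, 9, 22, 47, 43]
t=31: [37, 35, 43, 24, 18]
t=32: [18, 12, 17, 42, 44]
t=33: [43, 41, 40, 15, 18]
t=34: [16, 3, 8, 38, 44]
t=35: [34, 18, 18, 10, 17]
t=36: [30, 47, 49, 38, 41]
t=37: [23, 23, 22, 9, 8]
t=38: [46, 51, 48, 31, 29]
t=39: [23, 28, 26, 27, 29]
t=40: [45, 39, 40, 38, 37]
t=41: [11, 4, 1, 5, 9]
t=42: [28, 14, 6, 15, 25]
t=43: [38, 36, 27, 40, 43]
t=44: [7, 15, 27, 8, 6]
t=45: [24, 39, 37, 25, 19]
t=46: [41, 12, 14, 40, 53]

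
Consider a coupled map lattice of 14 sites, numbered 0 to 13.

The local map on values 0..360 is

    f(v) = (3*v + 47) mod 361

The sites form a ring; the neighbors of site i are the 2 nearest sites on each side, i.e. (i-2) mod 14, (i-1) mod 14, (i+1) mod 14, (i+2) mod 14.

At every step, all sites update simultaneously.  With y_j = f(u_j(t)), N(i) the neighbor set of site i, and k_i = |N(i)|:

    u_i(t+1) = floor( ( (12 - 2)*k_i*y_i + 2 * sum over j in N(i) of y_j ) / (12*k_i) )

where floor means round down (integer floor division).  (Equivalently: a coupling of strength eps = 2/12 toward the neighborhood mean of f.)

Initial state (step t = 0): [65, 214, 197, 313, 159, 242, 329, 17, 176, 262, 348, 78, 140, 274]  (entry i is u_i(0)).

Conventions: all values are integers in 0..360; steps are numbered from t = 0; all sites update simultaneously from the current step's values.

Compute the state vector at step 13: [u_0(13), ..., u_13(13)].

Simulating step by step:
t=0: [65, 214, 197, 313, 159, 242, 329, 17, 176, 262, 348, 78, 140, 274]
t=1: [237, 312, 272, 254, 173, 77, 281, 110, 200, 117, 36, 249, 116, 162]
t=2: [55, 235, 142, 109, 198, 251, 172, 45, 254, 52, 147, 76, 46, 160]
t=3: [197, 45, 115, 31, 250, 93, 194, 175, 102, 197, 137, 257, 186, 167]
t=4: [257, 178, 53, 142, 94, 300, 263, 226, 329, 262, 121, 113, 230, 189]
t=5: [108, 211, 203, 134, 301, 210, 131, 34, 271, 108, 60, 38, 30, 225]
t=6: [39, 282, 272, 121, 222, 286, 100, 146, 134, 36, 207, 149, 130, 26]
t=7: [158, 162, 148, 76, 323, 188, 320, 135, 112, 156, 274, 138, 93, 126]
t=8: [162, 169, 145, 264, 284, 247, 264, 105, 46, 143, 147, 112, 291, 84]
t=9: [177, 190, 128, 120, 165, 72, 115, 20, 169, 109, 127, 49, 190, 273]
t=10: [211, 233, 87, 70, 167, 234, 56, 110, 169, 34, 83, 181, 239, 158]
t=11: [288, 63, 289, 236, 189, 50, 196, 37, 189, 154, 272, 217, 76, 158]
t=12: [193, 220, 189, 64, 239, 194, 264, 168, 240, 160, 159, 311, 263, 176]
t=13: [259, 328, 248, 237, 71, 247, 120, 183, 64, 165, 160, 242, 132, 219]

Answer: [259, 328, 248, 237, 71, 247, 120, 183, 64, 165, 160, 242, 132, 219]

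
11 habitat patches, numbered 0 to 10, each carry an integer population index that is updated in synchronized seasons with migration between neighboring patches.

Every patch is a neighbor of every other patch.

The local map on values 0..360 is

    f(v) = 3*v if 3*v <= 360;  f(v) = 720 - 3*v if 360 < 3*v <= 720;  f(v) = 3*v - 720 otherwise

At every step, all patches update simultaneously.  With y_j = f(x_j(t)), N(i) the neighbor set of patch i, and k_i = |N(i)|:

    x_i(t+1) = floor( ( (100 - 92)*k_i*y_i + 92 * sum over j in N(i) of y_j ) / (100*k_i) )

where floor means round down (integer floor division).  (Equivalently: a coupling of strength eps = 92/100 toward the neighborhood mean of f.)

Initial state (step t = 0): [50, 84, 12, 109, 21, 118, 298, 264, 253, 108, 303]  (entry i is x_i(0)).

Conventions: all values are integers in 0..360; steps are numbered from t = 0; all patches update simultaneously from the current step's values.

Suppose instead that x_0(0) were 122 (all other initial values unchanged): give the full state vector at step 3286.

Answer: [45, 45, 45, 45, 45, 45, 45, 45, 45, 45, 45]
Key observation: The state at step 4, [315, 315, 315, 315, 315, 315, 315, 315, 315, 315, 315], reappears at step 8: the system is in a cycle of period 4 from step 4 on.  Therefore the state at step 3286 equals the state at step 4 + ((3286 - 4) mod 4) = 6, which is [45, 45, 45, 45, 45, 45, 45, 45, 45, 45, 45].

Derivation:
t=0: [122, 84, 12, 109, 21, 118, 298, 264, 253, 108, 303]
t=1: [196, 197, 200, 197, 200, 196, 198, 200, 200, 197, 198]
t=2: [125, 125, 125, 125, 125, 125, 125, 125, 125, 125, 125]
t=3: [345, 345, 345, 345, 345, 345, 345, 345, 345, 345, 345]
t=4: [315, 315, 315, 315, 315, 315, 315, 315, 315, 315, 315]
t=5: [225, 225, 225, 225, 225, 225, 225, 225, 225, 225, 225]
t=6: [45, 45, 45, 45, 45, 45, 45, 45, 45, 45, 45]
t=7: [135, 135, 135, 135, 135, 135, 135, 135, 135, 135, 135]
t=8: [315, 315, 315, 315, 315, 315, 315, 315, 315, 315, 315]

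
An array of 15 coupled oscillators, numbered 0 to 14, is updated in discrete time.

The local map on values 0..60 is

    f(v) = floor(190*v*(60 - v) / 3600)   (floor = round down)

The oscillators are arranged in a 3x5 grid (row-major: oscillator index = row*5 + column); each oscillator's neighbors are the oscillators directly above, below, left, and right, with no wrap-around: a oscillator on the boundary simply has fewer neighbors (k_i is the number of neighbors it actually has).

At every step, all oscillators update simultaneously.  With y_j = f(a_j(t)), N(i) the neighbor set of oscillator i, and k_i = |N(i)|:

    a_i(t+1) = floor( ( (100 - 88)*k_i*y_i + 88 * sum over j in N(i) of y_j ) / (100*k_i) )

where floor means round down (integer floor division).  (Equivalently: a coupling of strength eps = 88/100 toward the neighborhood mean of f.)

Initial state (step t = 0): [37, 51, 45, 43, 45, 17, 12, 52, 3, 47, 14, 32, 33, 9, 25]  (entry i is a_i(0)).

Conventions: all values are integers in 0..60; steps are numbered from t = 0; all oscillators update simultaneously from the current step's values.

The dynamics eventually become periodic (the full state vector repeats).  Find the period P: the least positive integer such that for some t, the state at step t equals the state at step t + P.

Answer: 2
Key observation: The state at step 8, [47, 47, 47, 47, 47, 47, 47, 47, 47, 47, 47, 47, 47, 47, 47], reappears at step 10 — and no state repeats earlier — so the cycle the system enters has period 2.

Derivation:
t=0: [37, 51, 45, 43, 45, 17, 12, 52, 3, 47, 14, 32, 33, 9, 25]
t=1: [32, 34, 28, 27, 35, 35, 32, 29, 26, 30, 41, 37, 32, 32, 30]
t=2: [46, 46, 46, 46, 46, 45, 45, 46, 46, 46, 44, 44, 46, 46, 47]
t=3: [33, 33, 33, 33, 33, 35, 34, 33, 33, 32, 36, 35, 34, 32, 32]
t=4: [46, 46, 47, 47, 47, 46, 46, 46, 47, 47, 45, 45, 46, 46, 47]
t=5: [33, 32, 32, 32, 32, 33, 33, 32, 32, 32, 34, 33, 33, 32, 32]
t=6: [47, 47, 47, 47, 47, 46, 47, 47, 47, 47, 46, 46, 47, 47, 47]
t=7: [32, 32, 32, 32, 32, 32, 32, 32, 32, 32, 33, 32, 32, 32, 32]
t=8: [47, 47, 47, 47, 47, 47, 47, 47, 47, 47, 47, 47, 47, 47, 47]
t=9: [32, 32, 32, 32, 32, 32, 32, 32, 32, 32, 32, 32, 32, 32, 32]
t=10: [47, 47, 47, 47, 47, 47, 47, 47, 47, 47, 47, 47, 47, 47, 47]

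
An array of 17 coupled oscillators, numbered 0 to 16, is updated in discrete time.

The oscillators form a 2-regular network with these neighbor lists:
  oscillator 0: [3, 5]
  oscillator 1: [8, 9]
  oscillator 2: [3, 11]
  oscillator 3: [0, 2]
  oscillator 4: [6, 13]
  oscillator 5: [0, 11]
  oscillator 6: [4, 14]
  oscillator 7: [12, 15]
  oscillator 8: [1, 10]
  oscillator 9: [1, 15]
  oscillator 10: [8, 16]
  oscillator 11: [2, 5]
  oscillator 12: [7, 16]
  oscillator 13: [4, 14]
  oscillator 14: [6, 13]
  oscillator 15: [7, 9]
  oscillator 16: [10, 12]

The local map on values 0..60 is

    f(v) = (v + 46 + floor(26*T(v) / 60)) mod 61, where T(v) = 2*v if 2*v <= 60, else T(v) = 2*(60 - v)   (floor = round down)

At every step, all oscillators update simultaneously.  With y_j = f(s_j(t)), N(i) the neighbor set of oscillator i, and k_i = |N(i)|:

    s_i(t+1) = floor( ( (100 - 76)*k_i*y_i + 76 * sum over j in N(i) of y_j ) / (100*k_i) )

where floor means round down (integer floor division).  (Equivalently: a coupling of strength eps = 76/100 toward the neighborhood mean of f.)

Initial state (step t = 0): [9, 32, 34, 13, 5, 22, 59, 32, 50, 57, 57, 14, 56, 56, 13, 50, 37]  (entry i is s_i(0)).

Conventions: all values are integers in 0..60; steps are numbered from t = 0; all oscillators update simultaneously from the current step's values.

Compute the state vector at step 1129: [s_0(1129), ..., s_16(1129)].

Answer: [42, 42, 42, 42, 42, 42, 42, 42, 42, 42, 42, 42, 42, 42, 42, 42, 42]
Key observation: The state at step 8, [42, 42, 42, 42, 42, 42, 42, 42, 42, 42, 42, 42, 42, 42, 42, 42, 42], reappears at step 9: the system is in a cycle of period 1 from step 8 on.  Therefore the state at step 1129 equals the state at step 8 + ((1129 - 8) mod 1) = 8, which is [42, 42, 42, 42, 42, 42, 42, 42, 42, 42, 42, 42, 42, 42, 42, 42, 42].

Derivation:
t=0: [9, 32, 34, 13, 5, 22, 59, 32, 50, 57, 57, 14, 56, 56, 13, 50, 37]
t=1: [13, 42, 17, 18, 46, 10, 34, 42, 42, 42, 42, 28, 41, 34, 35, 42, 43]
t=2: [10, 42, 24, 13, 41, 18, 41, 42, 42, 42, 42, 16, 42, 41, 41, 42, 42]
t=3: [10, 42, 15, 14, 42, 10, 42, 42, 42, 42, 42, 21, 42, 42, 42, 42, 42]
t=4: [6, 42, 16, 8, 42, 10, 42, 42, 42, 42, 42, 11, 42, 42, 42, 42, 42]
t=5: [37, 42, 28, 41, 42, 24, 42, 42, 42, 42, 42, 7, 42, 42, 42, 42, 42]
t=6: [36, 42, 47, 39, 42, 44, 42, 42, 42, 42, 42, 39, 42, 42, 42, 42, 42]
t=7: [41, 42, 42, 42, 42, 41, 42, 42, 42, 42, 42, 42, 42, 42, 42, 42, 42]
t=8: [42, 42, 42, 42, 42, 42, 42, 42, 42, 42, 42, 42, 42, 42, 42, 42, 42]
t=9: [42, 42, 42, 42, 42, 42, 42, 42, 42, 42, 42, 42, 42, 42, 42, 42, 42]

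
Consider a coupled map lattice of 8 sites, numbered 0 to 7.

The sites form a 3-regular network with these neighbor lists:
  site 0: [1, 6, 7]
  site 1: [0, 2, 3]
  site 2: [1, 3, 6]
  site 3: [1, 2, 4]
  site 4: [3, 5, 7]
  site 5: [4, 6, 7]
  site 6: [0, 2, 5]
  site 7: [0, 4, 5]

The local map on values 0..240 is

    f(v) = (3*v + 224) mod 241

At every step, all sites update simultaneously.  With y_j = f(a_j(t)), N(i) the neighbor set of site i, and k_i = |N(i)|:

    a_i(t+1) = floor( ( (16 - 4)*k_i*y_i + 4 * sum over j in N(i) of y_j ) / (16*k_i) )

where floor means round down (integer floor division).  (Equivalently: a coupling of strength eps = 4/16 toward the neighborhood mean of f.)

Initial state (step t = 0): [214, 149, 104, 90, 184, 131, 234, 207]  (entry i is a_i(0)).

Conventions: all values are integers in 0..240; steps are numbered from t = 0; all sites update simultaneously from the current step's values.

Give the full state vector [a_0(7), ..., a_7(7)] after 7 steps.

Simulating step by step:
t=0: [214, 149, 104, 90, 184, 131, 234, 207]
t=1: [150, 159, 74, 33, 62, 132, 179, 119]
t=2: [173, 204, 182, 110, 153, 129, 73, 115]
t=3: [48, 96, 67, 84, 174, 137, 167, 94]
t=4: [99, 68, 160, 196, 51, 118, 40, 43]
t=5: [62, 169, 198, 112, 126, 101, 107, 106]
t=6: [137, 34, 83, 77, 105, 54, 73, 72]
t=7: [155, 113, 215, 191, 89, 146, 195, 178]

Answer: [155, 113, 215, 191, 89, 146, 195, 178]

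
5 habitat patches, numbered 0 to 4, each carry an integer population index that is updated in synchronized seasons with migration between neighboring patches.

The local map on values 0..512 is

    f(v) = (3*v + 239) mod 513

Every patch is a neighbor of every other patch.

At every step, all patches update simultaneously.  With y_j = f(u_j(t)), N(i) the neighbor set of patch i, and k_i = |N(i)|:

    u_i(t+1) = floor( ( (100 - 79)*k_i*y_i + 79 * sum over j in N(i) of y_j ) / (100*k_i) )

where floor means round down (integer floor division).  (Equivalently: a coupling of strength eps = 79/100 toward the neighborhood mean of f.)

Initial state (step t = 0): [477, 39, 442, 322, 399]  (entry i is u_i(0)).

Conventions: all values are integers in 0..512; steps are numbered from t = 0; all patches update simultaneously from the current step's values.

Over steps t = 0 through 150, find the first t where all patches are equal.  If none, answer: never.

Answer: 2
Key observation: Synchronization is absorbing here: once all patches are equal they stay equal, and step 2 is the first all-equal step.

Derivation:
t=0: [477, 39, 442, 322, 399]  (not all equal)
t=1: [219, 222, 217, 219, 222]  (not all equal)
t=2: [385, 385, 385, 385, 385]  (all equal)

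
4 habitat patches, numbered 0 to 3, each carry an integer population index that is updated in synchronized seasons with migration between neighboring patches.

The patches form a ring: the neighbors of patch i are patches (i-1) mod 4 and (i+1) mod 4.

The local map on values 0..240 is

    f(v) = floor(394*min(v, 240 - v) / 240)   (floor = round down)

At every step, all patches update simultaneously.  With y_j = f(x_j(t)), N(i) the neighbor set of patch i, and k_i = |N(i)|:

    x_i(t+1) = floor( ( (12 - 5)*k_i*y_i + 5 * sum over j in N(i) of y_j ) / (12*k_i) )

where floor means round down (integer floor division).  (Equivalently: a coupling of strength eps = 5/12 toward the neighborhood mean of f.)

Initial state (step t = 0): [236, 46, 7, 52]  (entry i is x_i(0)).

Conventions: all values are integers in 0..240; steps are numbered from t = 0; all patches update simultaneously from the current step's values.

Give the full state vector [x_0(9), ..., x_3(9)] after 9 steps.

Answer: [179, 180, 176, 175]

Derivation:
t=0: [236, 46, 7, 52]
t=1: [36, 47, 39, 53]
t=2: [68, 70, 71, 76]
t=3: [114, 113, 117, 119]
t=4: [188, 186, 191, 192]
t=5: [84, 85, 81, 79]
t=6: [135, 137, 132, 131]
t=7: [172, 171, 175, 176]
t=8: [110, 111, 107, 106]
t=9: [179, 180, 176, 175]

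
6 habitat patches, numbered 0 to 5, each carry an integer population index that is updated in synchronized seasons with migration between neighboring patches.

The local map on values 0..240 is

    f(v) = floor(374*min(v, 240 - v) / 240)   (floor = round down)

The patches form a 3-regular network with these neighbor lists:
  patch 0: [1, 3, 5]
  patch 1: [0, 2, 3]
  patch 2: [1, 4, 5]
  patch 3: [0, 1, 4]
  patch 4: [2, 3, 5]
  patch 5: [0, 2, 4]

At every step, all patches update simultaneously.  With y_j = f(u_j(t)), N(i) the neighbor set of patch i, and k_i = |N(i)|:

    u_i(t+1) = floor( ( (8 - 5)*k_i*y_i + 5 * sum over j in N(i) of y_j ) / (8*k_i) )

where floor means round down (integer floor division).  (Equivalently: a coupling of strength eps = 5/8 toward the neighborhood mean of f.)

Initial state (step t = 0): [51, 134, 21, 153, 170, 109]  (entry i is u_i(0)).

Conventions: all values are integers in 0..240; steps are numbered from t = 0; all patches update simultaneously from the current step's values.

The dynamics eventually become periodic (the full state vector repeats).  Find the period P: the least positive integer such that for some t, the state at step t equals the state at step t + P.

Answer: 2
Key observation: The state at step 13, [144, 144, 147, 144, 147, 147], reappears at step 15 — and no state repeats earlier — so the cycle the system enters has period 2.

Derivation:
t=0: [51, 134, 21, 153, 170, 109]
t=1: [127, 113, 104, 124, 110, 109]
t=2: [175, 173, 168, 176, 170, 169]
t=3: [103, 104, 109, 102, 107, 108]
t=4: [161, 162, 166, 160, 165, 166]
t=5: [121, 120, 116, 121, 117, 116]
t=6: [184, 184, 181, 184, 181, 181]
t=7: [87, 87, 90, 87, 90, 90]
t=8: [136, 136, 138, 136, 138, 138]
t=9: [161, 161, 158, 161, 158, 158]
t=10: [123, 123, 126, 123, 126, 126]
t=11: [180, 180, 178, 180, 178, 178]
t=12: [93, 93, 95, 93, 95, 95]
t=13: [144, 144, 147, 144, 147, 147]
t=14: [147, 147, 145, 147, 145, 145]
t=15: [144, 144, 147, 144, 147, 147]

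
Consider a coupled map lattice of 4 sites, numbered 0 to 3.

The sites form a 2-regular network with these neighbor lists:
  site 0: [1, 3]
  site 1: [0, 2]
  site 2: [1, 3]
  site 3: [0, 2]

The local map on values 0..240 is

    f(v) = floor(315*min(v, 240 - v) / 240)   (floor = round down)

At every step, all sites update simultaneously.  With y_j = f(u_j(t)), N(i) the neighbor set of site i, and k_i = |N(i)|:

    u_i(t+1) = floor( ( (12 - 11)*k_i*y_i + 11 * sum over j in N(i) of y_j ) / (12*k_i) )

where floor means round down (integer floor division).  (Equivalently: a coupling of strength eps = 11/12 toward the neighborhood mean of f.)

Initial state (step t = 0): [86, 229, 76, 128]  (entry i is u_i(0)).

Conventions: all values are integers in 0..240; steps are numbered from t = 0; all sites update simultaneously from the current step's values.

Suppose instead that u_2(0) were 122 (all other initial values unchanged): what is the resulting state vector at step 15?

Answer: [151, 128, 151, 128]
Key observation: This trace re-runs the system from the modified initial state.

Derivation:
t=0: [86, 229, 122, 128]
t=1: [83, 123, 86, 134]
t=2: [142, 113, 143, 112]
t=3: [145, 129, 145, 129]
t=4: [143, 125, 143, 125]
t=5: [148, 128, 148, 128]
t=6: [144, 122, 144, 122]
t=7: [151, 128, 151, 128]
t=8: [144, 118, 144, 118]
t=9: [151, 128, 151, 128]
t=10: [144, 118, 144, 118]
t=11: [151, 128, 151, 128]
t=12: [144, 118, 144, 118]
t=13: [151, 128, 151, 128]
t=14: [144, 118, 144, 118]
t=15: [151, 128, 151, 128]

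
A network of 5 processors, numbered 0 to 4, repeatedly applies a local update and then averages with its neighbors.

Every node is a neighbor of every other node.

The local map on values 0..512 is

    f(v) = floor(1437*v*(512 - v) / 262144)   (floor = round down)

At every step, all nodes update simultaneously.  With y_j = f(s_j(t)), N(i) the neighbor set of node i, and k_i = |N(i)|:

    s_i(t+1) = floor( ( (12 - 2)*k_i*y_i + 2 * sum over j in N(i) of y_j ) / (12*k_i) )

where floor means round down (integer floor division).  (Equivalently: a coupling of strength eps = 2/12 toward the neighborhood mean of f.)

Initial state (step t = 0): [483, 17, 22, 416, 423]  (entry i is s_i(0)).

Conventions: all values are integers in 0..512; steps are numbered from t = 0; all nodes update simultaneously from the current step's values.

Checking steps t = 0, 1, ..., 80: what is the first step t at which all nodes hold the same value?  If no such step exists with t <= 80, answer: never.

Simulating step by step:
t=0: [483, 17, 22, 416, 423]  (not all equal)
t=1: [85, 61, 71, 197, 188]  (not all equal)
t=2: [206, 168, 185, 318, 313]  (not all equal)
t=3: [342, 319, 331, 337, 339]  (not all equal)
t=4: [319, 334, 327, 323, 321]  (not all equal)
t=5: [336, 326, 331, 333, 335]  (not all equal)
t=6: [324, 330, 327, 326, 325]  (not all equal)
t=7: [332, 329, 331, 331, 332]  (not all equal)
t=8: [327, 329, 328, 328, 327]  (not all equal)
t=9: [330, 330, 330, 330, 330]  (all equal)

Answer: 9
Key observation: Synchronization is absorbing here: once all nodes are equal they stay equal, and step 9 is the first all-equal step.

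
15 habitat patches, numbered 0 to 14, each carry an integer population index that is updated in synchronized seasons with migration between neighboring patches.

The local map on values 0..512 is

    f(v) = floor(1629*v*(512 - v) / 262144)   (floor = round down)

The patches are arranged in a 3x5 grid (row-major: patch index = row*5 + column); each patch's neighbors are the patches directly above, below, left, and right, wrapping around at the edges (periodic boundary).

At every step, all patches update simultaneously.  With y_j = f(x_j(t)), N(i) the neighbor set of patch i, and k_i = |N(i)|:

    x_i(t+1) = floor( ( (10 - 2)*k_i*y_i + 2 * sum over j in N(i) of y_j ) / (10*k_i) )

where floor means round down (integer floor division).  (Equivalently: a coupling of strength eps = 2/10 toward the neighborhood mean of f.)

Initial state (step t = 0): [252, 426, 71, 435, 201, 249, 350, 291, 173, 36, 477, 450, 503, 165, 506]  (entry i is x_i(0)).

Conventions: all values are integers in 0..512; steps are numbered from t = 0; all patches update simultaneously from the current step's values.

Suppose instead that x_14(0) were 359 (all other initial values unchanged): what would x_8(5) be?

Answer: x_8(5) = 337
Key observation: This trace re-runs the system from the modified initial state.

Derivation:
t=0: [252, 426, 71, 435, 201, 249, 350, 291, 173, 36, 477, 450, 503, 165, 359]
t=1: [381, 237, 198, 231, 363, 373, 341, 366, 344, 159, 148, 173, 78, 331, 320]
t=2: [317, 395, 376, 395, 340, 325, 360, 331, 359, 348, 336, 356, 240, 365, 374]
t=3: [376, 298, 321, 297, 357, 373, 341, 367, 340, 353, 364, 345, 392, 334, 326]
t=4: [323, 387, 374, 389, 346, 325, 359, 333, 362, 348, 335, 355, 305, 366, 370]
t=5: [373, 309, 323, 304, 352, 373, 342, 365, 337, 353, 365, 346, 382, 333, 331]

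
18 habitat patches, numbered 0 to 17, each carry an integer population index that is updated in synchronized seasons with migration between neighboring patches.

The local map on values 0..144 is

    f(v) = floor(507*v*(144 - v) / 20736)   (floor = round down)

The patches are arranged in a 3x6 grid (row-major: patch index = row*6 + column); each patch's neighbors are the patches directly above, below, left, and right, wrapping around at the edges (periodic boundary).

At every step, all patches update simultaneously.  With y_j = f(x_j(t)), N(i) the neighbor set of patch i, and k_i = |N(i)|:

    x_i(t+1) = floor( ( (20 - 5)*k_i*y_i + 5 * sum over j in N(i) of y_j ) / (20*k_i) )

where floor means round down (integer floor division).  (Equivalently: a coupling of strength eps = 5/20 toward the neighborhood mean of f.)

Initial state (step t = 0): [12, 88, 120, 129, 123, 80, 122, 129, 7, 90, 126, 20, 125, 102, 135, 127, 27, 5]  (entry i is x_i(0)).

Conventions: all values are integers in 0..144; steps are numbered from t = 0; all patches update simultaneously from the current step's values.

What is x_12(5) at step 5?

Answer: x_12(5) = 65

Derivation:
t=0: [12, 88, 120, 129, 123, 80, 122, 129, 7, 90, 126, 20, 125, 102, 135, 127, 27, 5]
t=1: [51, 106, 66, 54, 66, 104, 61, 54, 33, 99, 61, 61, 57, 93, 37, 55, 69, 32]
t=2: [113, 103, 118, 118, 123, 103, 122, 115, 94, 109, 122, 119, 118, 113, 100, 117, 122, 94]
t=3: [85, 97, 81, 75, 66, 98, 68, 83, 107, 90, 67, 75, 78, 86, 102, 79, 68, 105]
t=4: [121, 113, 120, 125, 124, 112, 125, 120, 101, 118, 125, 123, 123, 119, 107, 123, 124, 105]
t=5: [69, 81, 74, 60, 61, 83, 60, 72, 98, 74, 59, 66, 65, 73, 91, 65, 62, 92]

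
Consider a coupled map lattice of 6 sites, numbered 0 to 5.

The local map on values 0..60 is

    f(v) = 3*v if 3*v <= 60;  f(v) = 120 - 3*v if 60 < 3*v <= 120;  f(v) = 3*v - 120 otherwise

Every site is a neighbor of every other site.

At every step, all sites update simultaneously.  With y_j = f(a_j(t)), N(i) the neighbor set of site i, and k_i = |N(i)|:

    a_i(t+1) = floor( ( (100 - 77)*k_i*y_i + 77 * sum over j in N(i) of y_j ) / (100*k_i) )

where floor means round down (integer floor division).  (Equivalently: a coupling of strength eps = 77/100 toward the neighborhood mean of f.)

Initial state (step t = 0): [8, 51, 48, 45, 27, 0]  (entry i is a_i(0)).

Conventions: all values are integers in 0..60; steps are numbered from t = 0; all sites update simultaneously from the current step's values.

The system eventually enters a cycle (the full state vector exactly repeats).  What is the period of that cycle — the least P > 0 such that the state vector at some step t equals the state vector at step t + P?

Simulating step by step:
t=0: [8, 51, 48, 45, 27, 0]
t=1: [22, 23, 22, 21, 23, 20]
t=2: [54, 54, 54, 54, 54, 54]
t=3: [42, 42, 42, 42, 42, 42]
t=4: [6, 6, 6, 6, 6, 6]
t=5: [18, 18, 18, 18, 18, 18]
t=6: [54, 54, 54, 54, 54, 54]

Answer: 4
Key observation: The state at step 2, [54, 54, 54, 54, 54, 54], reappears at step 6 — and no state repeats earlier — so the cycle the system enters has period 4.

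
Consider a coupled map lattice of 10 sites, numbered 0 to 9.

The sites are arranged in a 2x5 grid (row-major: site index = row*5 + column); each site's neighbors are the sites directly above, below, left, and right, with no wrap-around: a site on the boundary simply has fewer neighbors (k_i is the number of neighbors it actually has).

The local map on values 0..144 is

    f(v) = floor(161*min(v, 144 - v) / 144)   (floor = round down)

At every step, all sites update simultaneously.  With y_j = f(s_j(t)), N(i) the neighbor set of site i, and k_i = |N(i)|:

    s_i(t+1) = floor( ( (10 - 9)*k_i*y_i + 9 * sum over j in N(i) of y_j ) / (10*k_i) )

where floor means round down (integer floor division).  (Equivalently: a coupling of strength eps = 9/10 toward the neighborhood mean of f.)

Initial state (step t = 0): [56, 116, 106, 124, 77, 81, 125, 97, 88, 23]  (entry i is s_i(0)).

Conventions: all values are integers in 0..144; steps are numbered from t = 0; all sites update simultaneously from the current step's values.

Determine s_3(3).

Answer: s_3(3) = 60

Derivation:
t=0: [56, 116, 106, 124, 77, 81, 125, 97, 88, 23]
t=1: [51, 40, 35, 55, 28, 44, 48, 42, 35, 63]
t=2: [47, 49, 49, 38, 62, 54, 47, 43, 57, 38]
t=3: [56, 52, 48, 60, 44, 52, 53, 55, 45, 63]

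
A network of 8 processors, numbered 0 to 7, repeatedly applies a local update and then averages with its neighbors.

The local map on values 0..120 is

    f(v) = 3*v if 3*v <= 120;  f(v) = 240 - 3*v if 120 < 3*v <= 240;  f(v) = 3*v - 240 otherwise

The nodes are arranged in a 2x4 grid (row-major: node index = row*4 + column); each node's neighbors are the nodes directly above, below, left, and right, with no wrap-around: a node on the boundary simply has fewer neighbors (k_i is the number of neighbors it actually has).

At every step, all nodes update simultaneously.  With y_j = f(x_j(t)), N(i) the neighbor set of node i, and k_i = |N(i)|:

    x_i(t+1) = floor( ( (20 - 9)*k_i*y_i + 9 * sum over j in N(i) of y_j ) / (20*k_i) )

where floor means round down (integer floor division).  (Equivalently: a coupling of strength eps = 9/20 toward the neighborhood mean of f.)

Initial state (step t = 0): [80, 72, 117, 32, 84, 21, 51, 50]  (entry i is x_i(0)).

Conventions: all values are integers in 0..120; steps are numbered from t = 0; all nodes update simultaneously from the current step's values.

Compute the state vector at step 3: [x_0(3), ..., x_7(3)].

Simulating step by step:
t=0: [80, 72, 117, 32, 84, 21, 51, 50]
t=1: [8, 39, 92, 98, 20, 53, 87, 90]
t=2: [53, 85, 48, 44, 56, 74, 33, 33]
t=3: [64, 37, 86, 103, 61, 37, 86, 101]

Answer: [64, 37, 86, 103, 61, 37, 86, 101]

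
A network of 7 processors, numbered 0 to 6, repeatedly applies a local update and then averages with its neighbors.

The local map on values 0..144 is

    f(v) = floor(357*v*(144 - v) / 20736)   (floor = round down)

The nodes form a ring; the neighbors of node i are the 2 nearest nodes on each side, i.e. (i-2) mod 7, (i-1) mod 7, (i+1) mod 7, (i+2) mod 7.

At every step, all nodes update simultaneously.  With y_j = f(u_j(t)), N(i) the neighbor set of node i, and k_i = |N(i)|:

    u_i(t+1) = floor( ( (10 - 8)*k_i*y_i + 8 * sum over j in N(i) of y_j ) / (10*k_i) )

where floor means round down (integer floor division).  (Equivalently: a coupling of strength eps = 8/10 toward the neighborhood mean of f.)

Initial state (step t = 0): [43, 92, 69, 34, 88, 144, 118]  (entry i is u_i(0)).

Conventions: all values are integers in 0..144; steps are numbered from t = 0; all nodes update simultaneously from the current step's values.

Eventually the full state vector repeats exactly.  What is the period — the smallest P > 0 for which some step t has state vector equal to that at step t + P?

Simulating step by step:
t=0: [43, 92, 69, 34, 88, 144, 118]
t=1: [59, 72, 78, 63, 57, 54, 58]
t=2: [86, 87, 87, 86, 85, 85, 85]
t=3: [85, 85, 85, 85, 85, 85, 85]
t=4: [86, 86, 86, 86, 86, 86, 86]
t=5: [85, 85, 85, 85, 85, 85, 85]

Answer: 2
Key observation: The state at step 3, [85, 85, 85, 85, 85, 85, 85], reappears at step 5 — and no state repeats earlier — so the cycle the system enters has period 2.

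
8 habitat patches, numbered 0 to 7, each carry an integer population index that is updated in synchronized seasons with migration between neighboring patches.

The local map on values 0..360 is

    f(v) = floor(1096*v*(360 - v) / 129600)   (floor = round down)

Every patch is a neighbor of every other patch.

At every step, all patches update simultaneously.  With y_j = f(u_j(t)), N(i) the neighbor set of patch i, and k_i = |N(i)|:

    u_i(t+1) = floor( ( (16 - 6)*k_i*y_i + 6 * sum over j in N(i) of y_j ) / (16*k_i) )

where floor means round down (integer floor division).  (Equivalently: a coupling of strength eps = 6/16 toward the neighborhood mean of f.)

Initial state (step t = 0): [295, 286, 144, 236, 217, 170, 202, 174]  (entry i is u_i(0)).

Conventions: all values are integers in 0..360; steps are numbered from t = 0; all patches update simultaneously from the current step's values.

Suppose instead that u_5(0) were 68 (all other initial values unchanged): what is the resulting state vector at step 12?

Simulating step by step:
t=0: [295, 286, 144, 236, 217, 68, 202, 174]
t=1: [190, 199, 247, 238, 247, 192, 251, 253]
t=2: [262, 260, 241, 246, 241, 262, 238, 236]
t=3: [223, 225, 238, 235, 238, 223, 239, 241]
t=4: [254, 253, 246, 248, 246, 254, 246, 245]
t=5: [229, 230, 235, 233, 235, 229, 235, 235]
t=6: [251, 251, 248, 250, 248, 251, 248, 248]
t=7: [231, 231, 233, 232, 233, 231, 233, 233]
t=8: [251, 251, 250, 250, 250, 251, 250, 250]
t=9: [231, 231, 231, 231, 231, 231, 231, 231]
t=10: [252, 252, 252, 252, 252, 252, 252, 252]
t=11: [230, 230, 230, 230, 230, 230, 230, 230]
t=12: [252, 252, 252, 252, 252, 252, 252, 252]

Answer: [252, 252, 252, 252, 252, 252, 252, 252]
Key observation: This trace re-runs the system from the modified initial state.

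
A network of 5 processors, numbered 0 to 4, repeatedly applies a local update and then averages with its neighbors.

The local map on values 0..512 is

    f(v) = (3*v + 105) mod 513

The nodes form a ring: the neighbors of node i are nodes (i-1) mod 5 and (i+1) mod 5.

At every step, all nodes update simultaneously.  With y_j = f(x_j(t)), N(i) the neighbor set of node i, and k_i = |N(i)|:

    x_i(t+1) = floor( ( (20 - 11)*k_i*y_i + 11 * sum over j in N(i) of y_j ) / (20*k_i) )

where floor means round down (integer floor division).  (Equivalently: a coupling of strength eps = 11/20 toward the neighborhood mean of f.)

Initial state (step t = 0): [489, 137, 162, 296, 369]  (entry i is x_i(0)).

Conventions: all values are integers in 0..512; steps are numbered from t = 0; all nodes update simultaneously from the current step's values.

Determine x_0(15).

Answer: x_0(15) = 291

Derivation:
t=0: [489, 137, 162, 296, 369]
t=1: [66, 31, 167, 288, 224]
t=2: [263, 198, 221, 303, 327]
t=3: [239, 258, 303, 312, 269]
t=4: [349, 387, 330, 254, 268]
t=5: [231, 161, 194, 287, 310]
t=6: [151, 159, 223, 254, 207]
t=7: [97, 115, 233, 289, 205]
t=8: [358, 391, 380, 343, 328]
t=9: [155, 215, 197, 126, 100]
t=10: [202, 172, 280, 379, 330]
t=11: [137, 221, 283, 234, 144]
t=12: [78, 236, 349, 260, 92]
t=13: [339, 262, 241, 306, 366]
t=14: [195, 283, 385, 364, 246]
t=15: [291, 311, 273, 232, 244]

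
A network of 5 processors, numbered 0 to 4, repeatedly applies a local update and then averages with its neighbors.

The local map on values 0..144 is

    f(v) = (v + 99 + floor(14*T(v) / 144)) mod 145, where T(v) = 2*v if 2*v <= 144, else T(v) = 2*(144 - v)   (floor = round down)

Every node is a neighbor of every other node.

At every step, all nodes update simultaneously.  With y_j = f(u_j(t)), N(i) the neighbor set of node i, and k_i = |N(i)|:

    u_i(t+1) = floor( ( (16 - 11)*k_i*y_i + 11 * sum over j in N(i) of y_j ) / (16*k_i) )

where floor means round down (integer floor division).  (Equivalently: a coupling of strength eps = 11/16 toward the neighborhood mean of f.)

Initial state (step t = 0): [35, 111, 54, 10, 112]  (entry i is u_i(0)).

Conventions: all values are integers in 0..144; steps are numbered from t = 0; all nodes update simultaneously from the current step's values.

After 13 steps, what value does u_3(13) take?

Answer: u_3(13) = 49

Derivation:
t=0: [35, 111, 54, 10, 112]
t=1: [90, 80, 73, 86, 80]
t=2: [48, 47, 46, 47, 47]
t=3: [9, 9, 9, 9, 9]
t=4: [109, 109, 109, 109, 109]
t=5: [69, 69, 69, 69, 69]
t=6: [36, 36, 36, 36, 36]
t=7: [142, 142, 142, 142, 142]
t=8: [96, 96, 96, 96, 96]
t=9: [59, 59, 59, 59, 59]
t=10: [24, 24, 24, 24, 24]
t=11: [127, 127, 127, 127, 127]
t=12: [84, 84, 84, 84, 84]
t=13: [49, 49, 49, 49, 49]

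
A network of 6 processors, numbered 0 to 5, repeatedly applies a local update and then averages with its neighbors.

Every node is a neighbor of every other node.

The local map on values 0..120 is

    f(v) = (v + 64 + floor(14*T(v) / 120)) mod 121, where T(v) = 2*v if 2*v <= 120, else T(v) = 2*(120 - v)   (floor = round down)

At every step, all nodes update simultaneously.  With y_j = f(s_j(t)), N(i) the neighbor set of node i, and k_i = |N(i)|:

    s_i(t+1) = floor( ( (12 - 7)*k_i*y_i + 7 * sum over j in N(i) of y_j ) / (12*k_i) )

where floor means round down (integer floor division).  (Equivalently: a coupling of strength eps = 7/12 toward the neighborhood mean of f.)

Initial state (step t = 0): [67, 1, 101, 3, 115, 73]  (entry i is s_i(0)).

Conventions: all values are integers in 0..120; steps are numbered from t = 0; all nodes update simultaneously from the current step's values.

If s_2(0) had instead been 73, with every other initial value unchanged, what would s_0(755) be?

Answer: s_0(755) = 30
Key observation: The state at step 6, [39, 39, 39, 39, 39, 39], reappears at step 18: the system is in a cycle of period 12 from step 6 on.  Therefore the state at step 755 equals the state at step 6 + ((755 - 6) mod 12) = 11, which is [30, 30, 30, 30, 30, 30].

Derivation:
t=0: [67, 1, 73, 3, 115, 73]
t=1: [37, 50, 38, 51, 48, 38]
t=2: [72, 40, 72, 41, 40, 72]
t=3: [56, 82, 56, 82, 82, 56]
t=4: [19, 25, 19, 25, 25, 19]
t=5: [89, 91, 89, 91, 91, 89]
t=6: [39, 39, 39, 39, 39, 39]
t=7: [112, 112, 112, 112, 112, 112]
t=8: [56, 56, 56, 56, 56, 56]
t=9: [12, 12, 12, 12, 12, 12]
t=10: [78, 78, 78, 78, 78, 78]
t=11: [30, 30, 30, 30, 30, 30]
t=12: [101, 101, 101, 101, 101, 101]
t=13: [48, 48, 48, 48, 48, 48]
t=14: [2, 2, 2, 2, 2, 2]
t=15: [66, 66, 66, 66, 66, 66]
t=16: [21, 21, 21, 21, 21, 21]
t=17: [89, 89, 89, 89, 89, 89]
t=18: [39, 39, 39, 39, 39, 39]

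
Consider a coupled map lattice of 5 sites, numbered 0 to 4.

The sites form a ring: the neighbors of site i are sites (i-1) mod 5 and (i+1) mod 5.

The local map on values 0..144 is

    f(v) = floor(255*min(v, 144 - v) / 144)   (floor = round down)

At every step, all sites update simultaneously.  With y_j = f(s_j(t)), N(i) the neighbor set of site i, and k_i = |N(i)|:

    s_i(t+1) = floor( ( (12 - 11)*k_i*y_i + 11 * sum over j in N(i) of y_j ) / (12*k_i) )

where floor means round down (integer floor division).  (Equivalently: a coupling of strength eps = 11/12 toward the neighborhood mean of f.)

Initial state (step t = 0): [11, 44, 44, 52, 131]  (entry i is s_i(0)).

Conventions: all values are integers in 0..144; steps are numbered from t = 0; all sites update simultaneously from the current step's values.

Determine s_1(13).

Simulating step by step:
t=0: [11, 44, 44, 52, 131]
t=1: [47, 50, 83, 53, 52]
t=2: [89, 94, 91, 99, 88]
t=3: [93, 94, 84, 94, 88]
t=4: [93, 97, 89, 101, 89]
t=5: [90, 92, 80, 95, 84]
t=6: [98, 103, 91, 107, 91]
t=7: [82, 85, 70, 90, 74]
t=8: [113, 115, 101, 120, 103]
t=9: [60, 63, 48, 71, 50]
t=10: [100, 96, 115, 89, 113]
t=11: [70, 65, 87, 56, 84]
t=12: [111, 111, 106, 102, 110]
t=13: [58, 62, 66, 64, 65]

Answer: s_1(13) = 62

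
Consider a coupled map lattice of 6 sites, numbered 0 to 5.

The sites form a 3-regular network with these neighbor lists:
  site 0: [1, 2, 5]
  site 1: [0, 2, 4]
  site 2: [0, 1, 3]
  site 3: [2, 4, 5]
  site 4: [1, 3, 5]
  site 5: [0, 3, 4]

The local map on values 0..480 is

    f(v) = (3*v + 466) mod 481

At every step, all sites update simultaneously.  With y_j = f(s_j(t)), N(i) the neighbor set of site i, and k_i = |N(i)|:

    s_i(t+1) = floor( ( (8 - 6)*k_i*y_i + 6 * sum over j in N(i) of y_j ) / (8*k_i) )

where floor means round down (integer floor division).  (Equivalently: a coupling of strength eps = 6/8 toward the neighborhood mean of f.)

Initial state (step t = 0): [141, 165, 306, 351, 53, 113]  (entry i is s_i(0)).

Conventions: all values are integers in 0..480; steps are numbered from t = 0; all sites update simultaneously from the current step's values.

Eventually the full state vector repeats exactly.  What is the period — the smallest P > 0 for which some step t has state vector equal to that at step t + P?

Simulating step by step:
t=0: [141, 165, 306, 351, 53, 113]
t=1: [408, 363, 346, 241, 256, 238]
t=2: [159, 173, 161, 194, 207, 241]
t=3: [295, 269, 259, 226, 115, 225]
t=4: [290, 327, 290, 243, 250, 270]
t=5: [266, 251, 246, 293, 201, 293]
t=6: [296, 227, 296, 278, 282, 293]
t=7: [338, 329, 326, 365, 314, 365]
t=8: [41, 123, 41, 170, 173, 179]
t=9: [152, 148, 146, 46, 108, 46]
t=10: [354, 400, 354, 244, 246, 249]
t=11: [161, 158, 157, 203, 238, 203]
t=12: [374, 400, 374, 225, 225, 228]
t=13: [175, 173, 173, 172, 192, 172]
t=14: [23, 38, 23, 35, 35, 37]
t=15: [75, 74, 74, 82, 93, 82]
t=16: [213, 222, 213, 233, 233, 234]
t=17: [165, 164, 164, 188, 195, 188]
t=18: [375, 380, 375, 175, 175, 176]
t=19: [122, 122, 122, 59, 63, 59]
t=20: [303, 306, 303, 212, 212, 212]
t=21: [347, 347, 347, 208, 210, 208]
t=22: [80, 81, 80, 113, 113, 113]
t=23: [250, 250, 250, 299, 300, 299]
t=24: [290, 291, 290, 365, 365, 365]
t=25: [310, 310, 310, 182, 182, 182]
t=26: [338, 338, 338, 146, 146, 146]
t=27: [133, 133, 133, 326, 326, 326]
t=28: [288, 288, 288, 96, 96, 96]
t=29: [344, 344, 344, 296, 296, 296]
t=30: [139, 139, 139, 307, 307, 307]
t=31: [407, 407, 407, 419, 419, 419]
t=32: [253, 253, 253, 271, 271, 271]
t=33: [276, 276, 276, 303, 303, 303]
t=34: [352, 352, 352, 392, 392, 392]
t=35: [109, 109, 109, 169, 169, 169]
t=36: [236, 236, 236, 86, 86, 86]
t=37: [219, 219, 219, 235, 235, 235]
t=38: [173, 173, 173, 197, 197, 197]
t=39: [41, 41, 41, 77, 77, 77]
t=40: [135, 135, 135, 189, 189, 189]
t=41: [310, 310, 310, 150, 150, 150]
t=42: [434, 434, 434, 434, 434, 434]
t=43: [325, 325, 325, 325, 325, 325]
t=44: [479, 479, 479, 479, 479, 479]
t=45: [460, 460, 460, 460, 460, 460]
t=46: [403, 403, 403, 403, 403, 403]
t=47: [232, 232, 232, 232, 232, 232]
t=48: [200, 200, 200, 200, 200, 200]
t=49: [104, 104, 104, 104, 104, 104]
t=50: [297, 297, 297, 297, 297, 297]
t=51: [395, 395, 395, 395, 395, 395]
t=52: [208, 208, 208, 208, 208, 208]
t=53: [128, 128, 128, 128, 128, 128]
t=54: [369, 369, 369, 369, 369, 369]
t=55: [130, 130, 130, 130, 130, 130]
t=56: [375, 375, 375, 375, 375, 375]
t=57: [148, 148, 148, 148, 148, 148]
t=58: [429, 429, 429, 429, 429, 429]
t=59: [310, 310, 310, 310, 310, 310]
t=60: [434, 434, 434, 434, 434, 434]

Answer: 18
Key observation: The state at step 42, [434, 434, 434, 434, 434, 434], reappears at step 60 — and no state repeats earlier — so the cycle the system enters has period 18.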